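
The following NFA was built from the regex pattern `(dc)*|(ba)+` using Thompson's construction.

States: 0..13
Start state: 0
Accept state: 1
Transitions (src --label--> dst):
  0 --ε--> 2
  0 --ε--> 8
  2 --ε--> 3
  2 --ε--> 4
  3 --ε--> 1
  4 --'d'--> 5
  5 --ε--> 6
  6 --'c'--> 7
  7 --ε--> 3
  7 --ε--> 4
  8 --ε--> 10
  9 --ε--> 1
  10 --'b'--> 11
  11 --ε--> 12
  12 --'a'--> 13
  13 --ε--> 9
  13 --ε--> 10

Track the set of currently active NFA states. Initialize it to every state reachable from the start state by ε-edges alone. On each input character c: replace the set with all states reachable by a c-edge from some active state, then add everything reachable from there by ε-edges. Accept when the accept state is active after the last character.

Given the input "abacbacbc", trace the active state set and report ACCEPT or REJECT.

S₀ = ε-closure({0}) = {0,1,2,3,4,8,10}
'a' @ 1: {}  — dead — no transitions
rest 'bacbacbc' ignored (set empty)
after full input: {}  (accept=1 not in)

Answer: REJECT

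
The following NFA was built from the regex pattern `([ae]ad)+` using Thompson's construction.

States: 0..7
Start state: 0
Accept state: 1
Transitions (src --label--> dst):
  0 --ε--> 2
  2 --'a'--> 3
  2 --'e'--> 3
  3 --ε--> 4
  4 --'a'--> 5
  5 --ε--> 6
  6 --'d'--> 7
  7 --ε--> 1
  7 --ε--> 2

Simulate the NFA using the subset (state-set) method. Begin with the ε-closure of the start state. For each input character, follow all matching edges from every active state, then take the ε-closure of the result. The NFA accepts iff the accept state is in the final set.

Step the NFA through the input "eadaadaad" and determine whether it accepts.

Answer: ACCEPT

Steps:
initial (ε-close {0}): {0,2}
'e' @ 1: {3,4}
'a' @ 2: {5,6}
'd' @ 3: {1,2,7}  ✓accept
'a' @ 4: {3,4}
'a' @ 5: {5,6}
'd' @ 6: {1,2,7}  ✓accept
'a' @ 7: {3,4}
'a' @ 8: {5,6}
'd' @ 9: {1,2,7}  ✓accept
end set {1,2,7} — state 1 in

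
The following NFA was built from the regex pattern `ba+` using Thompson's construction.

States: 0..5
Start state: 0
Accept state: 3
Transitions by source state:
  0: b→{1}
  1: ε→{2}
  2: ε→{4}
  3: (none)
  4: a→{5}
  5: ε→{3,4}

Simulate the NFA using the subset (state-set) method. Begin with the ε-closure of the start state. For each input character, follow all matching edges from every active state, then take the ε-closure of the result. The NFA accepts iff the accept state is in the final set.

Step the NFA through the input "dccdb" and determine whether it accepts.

Answer: REJECT

Derivation:
initial (ε-close {0}): {0}
'd' @ 1: {}  — state set empty
rest 'ccdb' ignored (set empty)
final: {}; accept 3 not in set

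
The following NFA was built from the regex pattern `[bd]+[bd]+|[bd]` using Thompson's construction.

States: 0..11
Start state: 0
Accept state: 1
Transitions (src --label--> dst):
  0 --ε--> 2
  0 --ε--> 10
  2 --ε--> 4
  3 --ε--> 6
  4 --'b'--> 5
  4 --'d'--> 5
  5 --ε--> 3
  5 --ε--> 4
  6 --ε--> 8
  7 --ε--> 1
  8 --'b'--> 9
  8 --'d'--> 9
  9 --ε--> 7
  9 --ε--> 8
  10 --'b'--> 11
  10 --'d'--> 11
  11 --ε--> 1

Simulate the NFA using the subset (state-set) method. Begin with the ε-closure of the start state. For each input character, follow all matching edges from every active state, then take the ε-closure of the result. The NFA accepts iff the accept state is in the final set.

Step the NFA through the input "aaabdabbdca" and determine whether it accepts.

Answer: REJECT

Steps:
start: ε-closure({0}) = {0,2,4,10}
'a' @ 1: {}  — state set empty
rest 'aabdabbdca' ignored (set empty)
final: {}; accept 1 not in set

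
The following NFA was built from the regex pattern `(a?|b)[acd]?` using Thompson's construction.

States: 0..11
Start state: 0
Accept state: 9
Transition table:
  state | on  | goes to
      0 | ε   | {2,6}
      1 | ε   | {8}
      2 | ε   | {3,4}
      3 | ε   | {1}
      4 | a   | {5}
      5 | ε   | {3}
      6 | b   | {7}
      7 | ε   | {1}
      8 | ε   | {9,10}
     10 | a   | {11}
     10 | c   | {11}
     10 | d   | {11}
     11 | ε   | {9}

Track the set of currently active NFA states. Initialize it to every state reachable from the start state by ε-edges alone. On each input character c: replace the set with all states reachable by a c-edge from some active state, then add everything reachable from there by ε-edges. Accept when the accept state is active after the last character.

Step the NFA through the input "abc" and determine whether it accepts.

S₀ = ε-closure({0}) = {0,1,2,3,4,6,8,9,10}
'a' @ 1: {1,3,5,8,9,10,11}  ✓accept
'b' @ 2: {}  — dead — no transitions
rest 'c' ignored (set empty)
end set {} — state 9 not in

Answer: REJECT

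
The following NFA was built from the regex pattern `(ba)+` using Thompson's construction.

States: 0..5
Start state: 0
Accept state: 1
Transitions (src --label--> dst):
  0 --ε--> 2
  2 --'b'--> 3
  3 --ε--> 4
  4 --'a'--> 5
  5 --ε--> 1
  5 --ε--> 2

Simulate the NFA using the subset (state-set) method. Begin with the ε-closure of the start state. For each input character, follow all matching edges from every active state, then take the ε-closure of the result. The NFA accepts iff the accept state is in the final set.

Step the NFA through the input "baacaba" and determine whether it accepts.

Answer: REJECT

Derivation:
S₀ = ε-closure({0}) = {0,2}
'b' @ 1: {3,4}
'a' @ 2: {1,2,5}  [accepting]
'a' @ 3: {}  — state set empty
rest 'caba' ignored (set empty)
after full input: {}  (accept=1 not in)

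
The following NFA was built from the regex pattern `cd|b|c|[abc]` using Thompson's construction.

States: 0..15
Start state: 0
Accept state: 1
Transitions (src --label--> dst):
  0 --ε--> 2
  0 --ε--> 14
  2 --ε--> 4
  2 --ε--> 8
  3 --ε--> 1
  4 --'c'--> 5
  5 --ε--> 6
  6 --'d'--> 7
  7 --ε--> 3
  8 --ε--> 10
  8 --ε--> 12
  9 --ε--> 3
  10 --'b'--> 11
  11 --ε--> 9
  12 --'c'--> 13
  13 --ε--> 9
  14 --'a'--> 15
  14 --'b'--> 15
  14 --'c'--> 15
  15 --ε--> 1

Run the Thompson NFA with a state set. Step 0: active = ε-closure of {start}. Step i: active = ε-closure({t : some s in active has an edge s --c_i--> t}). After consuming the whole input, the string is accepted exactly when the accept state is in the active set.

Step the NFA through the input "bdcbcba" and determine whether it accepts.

start: ε-closure({0}) = {0,2,4,8,10,12,14}
'b' @ 1: {1,3,9,11,15}  ✓accept
'd' @ 2: {}  — dead — no transitions
rest 'cbcba' ignored (set empty)
after full input: {}  (accept=1 not in)

Answer: REJECT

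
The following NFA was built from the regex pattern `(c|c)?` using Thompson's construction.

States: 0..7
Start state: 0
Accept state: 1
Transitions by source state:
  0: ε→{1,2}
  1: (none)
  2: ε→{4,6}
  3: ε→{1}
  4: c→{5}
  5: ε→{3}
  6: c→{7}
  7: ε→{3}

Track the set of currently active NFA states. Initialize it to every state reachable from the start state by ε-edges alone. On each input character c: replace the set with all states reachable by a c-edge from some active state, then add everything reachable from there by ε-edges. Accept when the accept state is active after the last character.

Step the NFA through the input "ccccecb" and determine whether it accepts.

S₀ = ε-closure({0}) = {0,1,2,4,6}
'c' @ 1: {1,3,5,7}  [accepting]
'c' @ 2: {}  — dead — no transitions
rest 'ccecb' ignored (set empty)
final: {}; accept 1 not in set

Answer: REJECT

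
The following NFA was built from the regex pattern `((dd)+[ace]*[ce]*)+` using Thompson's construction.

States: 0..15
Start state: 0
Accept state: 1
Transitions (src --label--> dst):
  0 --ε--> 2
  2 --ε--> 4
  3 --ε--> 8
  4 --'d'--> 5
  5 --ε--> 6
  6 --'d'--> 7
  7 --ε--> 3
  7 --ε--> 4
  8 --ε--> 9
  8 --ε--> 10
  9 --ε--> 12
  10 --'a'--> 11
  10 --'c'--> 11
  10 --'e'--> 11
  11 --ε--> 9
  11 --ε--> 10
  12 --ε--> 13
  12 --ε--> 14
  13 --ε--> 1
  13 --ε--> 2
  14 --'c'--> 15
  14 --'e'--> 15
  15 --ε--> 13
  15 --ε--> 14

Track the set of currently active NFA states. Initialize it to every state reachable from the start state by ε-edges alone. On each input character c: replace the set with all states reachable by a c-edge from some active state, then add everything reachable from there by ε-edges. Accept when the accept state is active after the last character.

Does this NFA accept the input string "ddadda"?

S₀ = ε-closure({0}) = {0,2,4}
'd' @ 1: {5,6}
'd' @ 2: {1,2,3,4,7,8,9,10,12,13,14}  (accept∈set)
'a' @ 3: {1,2,4,9,10,11,12,13,14}  (accept∈set)
'd' @ 4: {5,6}
'd' @ 5: {1,2,3,4,7,8,9,10,12,13,14}  (accept∈set)
'a' @ 6: {1,2,4,9,10,11,12,13,14}  (accept∈set)
end set {1,2,4,9,10,11,12,13,14} — state 1 in

Answer: ACCEPT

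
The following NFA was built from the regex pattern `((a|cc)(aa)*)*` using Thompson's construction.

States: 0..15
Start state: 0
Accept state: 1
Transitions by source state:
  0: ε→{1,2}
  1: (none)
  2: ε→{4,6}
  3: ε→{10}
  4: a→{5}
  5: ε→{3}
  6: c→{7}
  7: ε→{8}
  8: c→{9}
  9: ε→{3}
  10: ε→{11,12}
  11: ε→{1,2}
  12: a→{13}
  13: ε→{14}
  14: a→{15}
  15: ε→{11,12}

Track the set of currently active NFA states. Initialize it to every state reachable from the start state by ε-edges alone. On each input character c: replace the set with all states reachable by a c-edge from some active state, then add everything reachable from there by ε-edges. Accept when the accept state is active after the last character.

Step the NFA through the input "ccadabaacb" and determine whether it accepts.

Answer: REJECT

Derivation:
initial (ε-close {0}): {0,1,2,4,6}
'c' @ 1: {7,8}
'c' @ 2: {1,2,3,4,6,9,10,11,12}  [accepting]
'a' @ 3: {1,2,3,4,5,6,10,11,12,13,14}  [accepting]
'd' @ 4: {}  — no active states
rest 'abaacb' ignored (set empty)
final: {}; accept 1 not in set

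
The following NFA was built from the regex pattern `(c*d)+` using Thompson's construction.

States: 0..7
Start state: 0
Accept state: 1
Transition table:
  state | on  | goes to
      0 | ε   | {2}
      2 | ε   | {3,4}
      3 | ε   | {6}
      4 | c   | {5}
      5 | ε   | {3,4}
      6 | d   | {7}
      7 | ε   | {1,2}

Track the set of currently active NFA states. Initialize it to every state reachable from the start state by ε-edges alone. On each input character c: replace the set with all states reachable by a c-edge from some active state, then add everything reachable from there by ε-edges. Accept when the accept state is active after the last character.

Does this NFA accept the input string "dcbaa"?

Answer: REJECT

Trace:
start: ε-closure({0}) = {0,2,3,4,6}
'd' @ 1: {1,2,3,4,6,7}  (accept∈set)
'c' @ 2: {3,4,5,6}
'b' @ 3: {}  — state set empty
rest 'aa' ignored (set empty)
after full input: {}  (accept=1 not in)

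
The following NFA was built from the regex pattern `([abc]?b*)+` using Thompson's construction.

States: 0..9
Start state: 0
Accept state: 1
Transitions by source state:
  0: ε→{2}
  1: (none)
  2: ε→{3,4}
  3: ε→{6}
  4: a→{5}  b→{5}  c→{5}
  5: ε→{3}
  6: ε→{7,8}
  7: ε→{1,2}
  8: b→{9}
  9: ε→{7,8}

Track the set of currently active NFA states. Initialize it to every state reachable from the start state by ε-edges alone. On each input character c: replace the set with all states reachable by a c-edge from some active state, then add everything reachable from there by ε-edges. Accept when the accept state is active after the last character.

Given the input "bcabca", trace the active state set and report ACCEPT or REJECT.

S₀ = ε-closure({0}) = {0,1,2,3,4,6,7,8}
'b' @ 1: {1,2,3,4,5,6,7,8,9}  ✓accept
'c' @ 2: {1,2,3,4,5,6,7,8}  ✓accept
'a' @ 3: {1,2,3,4,5,6,7,8}  ✓accept
'b' @ 4: {1,2,3,4,5,6,7,8,9}  ✓accept
'c' @ 5: {1,2,3,4,5,6,7,8}  ✓accept
'a' @ 6: {1,2,3,4,5,6,7,8}  ✓accept
after full input: {1,2,3,4,5,6,7,8}  (accept=1 in)

Answer: ACCEPT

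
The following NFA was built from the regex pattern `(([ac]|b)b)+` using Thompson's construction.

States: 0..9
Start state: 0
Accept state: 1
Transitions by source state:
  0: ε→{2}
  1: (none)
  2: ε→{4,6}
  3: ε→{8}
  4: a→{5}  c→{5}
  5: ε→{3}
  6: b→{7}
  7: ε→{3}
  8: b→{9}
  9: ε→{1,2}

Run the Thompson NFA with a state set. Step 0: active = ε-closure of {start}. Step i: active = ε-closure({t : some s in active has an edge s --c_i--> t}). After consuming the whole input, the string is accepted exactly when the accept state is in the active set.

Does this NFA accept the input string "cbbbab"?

S₀ = ε-closure({0}) = {0,2,4,6}
'c' @ 1: {3,5,8}
'b' @ 2: {1,2,4,6,9}  [accepting]
'b' @ 3: {3,7,8}
'b' @ 4: {1,2,4,6,9}  [accepting]
'a' @ 5: {3,5,8}
'b' @ 6: {1,2,4,6,9}  [accepting]
final: {1,2,4,6,9}; accept 1 in set

Answer: ACCEPT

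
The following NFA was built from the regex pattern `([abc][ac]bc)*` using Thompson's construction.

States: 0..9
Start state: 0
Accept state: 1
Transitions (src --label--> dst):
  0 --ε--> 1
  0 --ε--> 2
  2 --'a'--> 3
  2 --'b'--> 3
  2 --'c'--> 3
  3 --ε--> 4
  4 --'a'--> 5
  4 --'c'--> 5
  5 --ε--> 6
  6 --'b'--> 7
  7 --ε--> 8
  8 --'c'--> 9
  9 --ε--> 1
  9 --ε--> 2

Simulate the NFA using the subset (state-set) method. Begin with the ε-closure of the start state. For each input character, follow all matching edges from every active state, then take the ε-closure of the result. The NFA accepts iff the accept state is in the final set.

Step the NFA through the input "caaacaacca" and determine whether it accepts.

Answer: REJECT

Steps:
S₀ = ε-closure({0}) = {0,1,2}
'c' @ 1: {3,4}
'a' @ 2: {5,6}
'a' @ 3: {}  — state set empty
rest 'acaacca' ignored (set empty)
end set {} — state 1 not in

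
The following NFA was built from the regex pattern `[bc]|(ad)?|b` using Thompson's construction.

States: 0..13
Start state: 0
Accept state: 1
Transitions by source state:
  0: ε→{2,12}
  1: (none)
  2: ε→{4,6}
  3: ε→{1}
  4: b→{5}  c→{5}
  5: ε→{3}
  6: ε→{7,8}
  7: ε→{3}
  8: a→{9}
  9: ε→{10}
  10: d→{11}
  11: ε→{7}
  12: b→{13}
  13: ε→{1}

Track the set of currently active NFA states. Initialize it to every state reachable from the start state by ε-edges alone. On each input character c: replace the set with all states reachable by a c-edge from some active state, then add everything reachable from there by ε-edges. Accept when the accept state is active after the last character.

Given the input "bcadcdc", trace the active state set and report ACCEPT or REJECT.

Answer: REJECT

Steps:
start: ε-closure({0}) = {0,1,2,3,4,6,7,8,12}
'b' @ 1: {1,3,5,13}  (accept∈set)
'c' @ 2: {}  — state set empty
rest 'adcdc' ignored (set empty)
final: {}; accept 1 not in set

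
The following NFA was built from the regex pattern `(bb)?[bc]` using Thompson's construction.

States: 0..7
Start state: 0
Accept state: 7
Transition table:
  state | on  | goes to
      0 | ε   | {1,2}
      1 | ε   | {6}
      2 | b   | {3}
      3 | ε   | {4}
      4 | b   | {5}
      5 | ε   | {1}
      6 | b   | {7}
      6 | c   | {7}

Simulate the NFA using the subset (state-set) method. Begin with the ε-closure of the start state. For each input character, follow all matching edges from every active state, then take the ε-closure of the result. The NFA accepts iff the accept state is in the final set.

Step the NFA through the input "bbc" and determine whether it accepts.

Answer: ACCEPT

Steps:
initial (ε-close {0}): {0,1,2,6}
'b' @ 1: {3,4,7}  ✓accept
'b' @ 2: {1,5,6}
'c' @ 3: {7}  ✓accept
final: {7}; accept 7 in set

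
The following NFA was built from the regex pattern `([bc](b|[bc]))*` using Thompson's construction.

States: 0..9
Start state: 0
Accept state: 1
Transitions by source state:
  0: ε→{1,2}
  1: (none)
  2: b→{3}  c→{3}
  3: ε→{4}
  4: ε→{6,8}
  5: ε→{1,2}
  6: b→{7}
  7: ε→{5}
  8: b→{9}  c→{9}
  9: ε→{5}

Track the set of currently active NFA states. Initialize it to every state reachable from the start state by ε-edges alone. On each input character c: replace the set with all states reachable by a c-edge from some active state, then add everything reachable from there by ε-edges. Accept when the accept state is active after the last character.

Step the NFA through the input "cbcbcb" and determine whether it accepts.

initial (ε-close {0}): {0,1,2}
'c' @ 1: {3,4,6,8}
'b' @ 2: {1,2,5,7,9}  [accepting]
'c' @ 3: {3,4,6,8}
'b' @ 4: {1,2,5,7,9}  [accepting]
'c' @ 5: {3,4,6,8}
'b' @ 6: {1,2,5,7,9}  [accepting]
end set {1,2,5,7,9} — state 1 in

Answer: ACCEPT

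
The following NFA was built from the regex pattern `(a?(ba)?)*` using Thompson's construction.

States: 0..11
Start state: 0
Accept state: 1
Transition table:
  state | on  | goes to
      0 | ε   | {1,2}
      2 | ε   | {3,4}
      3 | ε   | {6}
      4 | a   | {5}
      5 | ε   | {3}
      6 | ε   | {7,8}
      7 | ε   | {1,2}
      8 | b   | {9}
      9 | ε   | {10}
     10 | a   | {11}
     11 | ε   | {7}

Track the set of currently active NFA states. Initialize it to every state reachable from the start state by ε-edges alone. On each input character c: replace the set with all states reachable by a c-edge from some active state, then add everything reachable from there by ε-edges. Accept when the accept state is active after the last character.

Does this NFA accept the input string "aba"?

initial (ε-close {0}): {0,1,2,3,4,6,7,8}
'a' @ 1: {1,2,3,4,5,6,7,8}  [accepting]
'b' @ 2: {9,10}
'a' @ 3: {1,2,3,4,6,7,8,11}  [accepting]
after full input: {1,2,3,4,6,7,8,11}  (accept=1 in)

Answer: ACCEPT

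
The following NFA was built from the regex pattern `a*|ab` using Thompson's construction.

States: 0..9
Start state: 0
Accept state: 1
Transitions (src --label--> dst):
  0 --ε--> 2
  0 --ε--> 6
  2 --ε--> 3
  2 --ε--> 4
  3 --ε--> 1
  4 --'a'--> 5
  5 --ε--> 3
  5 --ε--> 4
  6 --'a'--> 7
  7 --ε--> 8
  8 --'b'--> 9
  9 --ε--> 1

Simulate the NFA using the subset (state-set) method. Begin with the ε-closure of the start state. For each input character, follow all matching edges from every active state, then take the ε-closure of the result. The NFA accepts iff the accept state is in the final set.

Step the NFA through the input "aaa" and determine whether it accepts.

Answer: ACCEPT

Trace:
start: ε-closure({0}) = {0,1,2,3,4,6}
'a' @ 1: {1,3,4,5,7,8}  (accept∈set)
'a' @ 2: {1,3,4,5}  (accept∈set)
'a' @ 3: {1,3,4,5}  (accept∈set)
end set {1,3,4,5} — state 1 in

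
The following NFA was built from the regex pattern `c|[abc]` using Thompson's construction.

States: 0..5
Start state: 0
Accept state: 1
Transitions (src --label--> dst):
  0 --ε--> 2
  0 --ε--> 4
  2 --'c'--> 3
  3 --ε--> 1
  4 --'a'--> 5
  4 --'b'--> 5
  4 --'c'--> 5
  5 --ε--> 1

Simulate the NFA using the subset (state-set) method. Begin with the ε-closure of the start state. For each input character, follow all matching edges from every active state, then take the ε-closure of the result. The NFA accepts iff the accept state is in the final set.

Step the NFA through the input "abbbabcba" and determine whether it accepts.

Answer: REJECT

Derivation:
start: ε-closure({0}) = {0,2,4}
'a' @ 1: {1,5}  ✓accept
'b' @ 2: {}  — state set empty
rest 'bbabcba' ignored (set empty)
final: {}; accept 1 not in set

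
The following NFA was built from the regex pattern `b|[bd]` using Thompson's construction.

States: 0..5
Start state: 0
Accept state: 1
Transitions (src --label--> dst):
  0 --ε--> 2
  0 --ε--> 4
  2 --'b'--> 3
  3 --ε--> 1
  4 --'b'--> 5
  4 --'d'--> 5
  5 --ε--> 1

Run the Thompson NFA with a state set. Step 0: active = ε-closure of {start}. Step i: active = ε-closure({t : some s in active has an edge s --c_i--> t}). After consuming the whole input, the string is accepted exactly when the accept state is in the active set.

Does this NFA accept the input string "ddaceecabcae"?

Answer: REJECT

Trace:
initial (ε-close {0}): {0,2,4}
'd' @ 1: {1,5}  [accepting]
'd' @ 2: {}  — no active states
rest 'aceecabcae' ignored (set empty)
final: {}; accept 1 not in set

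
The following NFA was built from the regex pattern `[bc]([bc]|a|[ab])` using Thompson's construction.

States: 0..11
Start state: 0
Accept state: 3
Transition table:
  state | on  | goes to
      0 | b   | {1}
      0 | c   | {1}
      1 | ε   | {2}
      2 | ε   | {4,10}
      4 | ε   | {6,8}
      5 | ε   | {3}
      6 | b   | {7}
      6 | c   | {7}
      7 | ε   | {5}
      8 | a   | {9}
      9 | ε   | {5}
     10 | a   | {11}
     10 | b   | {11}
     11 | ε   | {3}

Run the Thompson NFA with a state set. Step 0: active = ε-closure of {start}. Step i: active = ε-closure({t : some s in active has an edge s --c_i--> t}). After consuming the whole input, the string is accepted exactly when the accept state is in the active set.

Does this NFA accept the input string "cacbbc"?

start: ε-closure({0}) = {0}
'c' @ 1: {1,2,4,6,8,10}
'a' @ 2: {3,5,9,11}  [accepting]
'c' @ 3: {}  — no active states
rest 'bbc' ignored (set empty)
final: {}; accept 3 not in set

Answer: REJECT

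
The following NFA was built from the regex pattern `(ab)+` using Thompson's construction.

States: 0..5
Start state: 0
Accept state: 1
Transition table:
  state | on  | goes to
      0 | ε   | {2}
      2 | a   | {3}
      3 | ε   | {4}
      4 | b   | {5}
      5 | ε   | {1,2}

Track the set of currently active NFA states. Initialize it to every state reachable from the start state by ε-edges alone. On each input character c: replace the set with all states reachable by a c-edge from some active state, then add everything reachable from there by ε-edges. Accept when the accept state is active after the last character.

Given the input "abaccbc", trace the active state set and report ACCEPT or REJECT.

S₀ = ε-closure({0}) = {0,2}
'a' @ 1: {3,4}
'b' @ 2: {1,2,5}  ✓accept
'a' @ 3: {3,4}
'c' @ 4: {}  — dead — no transitions
rest 'cbc' ignored (set empty)
final: {}; accept 1 not in set

Answer: REJECT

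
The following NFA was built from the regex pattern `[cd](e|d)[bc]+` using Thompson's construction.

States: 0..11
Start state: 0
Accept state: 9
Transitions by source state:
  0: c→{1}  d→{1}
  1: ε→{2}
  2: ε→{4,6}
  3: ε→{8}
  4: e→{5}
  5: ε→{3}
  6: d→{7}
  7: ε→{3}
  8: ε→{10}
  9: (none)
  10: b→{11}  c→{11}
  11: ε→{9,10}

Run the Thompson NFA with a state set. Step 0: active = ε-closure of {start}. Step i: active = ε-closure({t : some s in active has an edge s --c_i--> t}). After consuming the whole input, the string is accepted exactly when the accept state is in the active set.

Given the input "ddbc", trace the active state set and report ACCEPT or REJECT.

Answer: ACCEPT

Trace:
S₀ = ε-closure({0}) = {0}
'd' @ 1: {1,2,4,6}
'd' @ 2: {3,7,8,10}
'b' @ 3: {9,10,11}  (accept∈set)
'c' @ 4: {9,10,11}  (accept∈set)
after full input: {9,10,11}  (accept=9 in)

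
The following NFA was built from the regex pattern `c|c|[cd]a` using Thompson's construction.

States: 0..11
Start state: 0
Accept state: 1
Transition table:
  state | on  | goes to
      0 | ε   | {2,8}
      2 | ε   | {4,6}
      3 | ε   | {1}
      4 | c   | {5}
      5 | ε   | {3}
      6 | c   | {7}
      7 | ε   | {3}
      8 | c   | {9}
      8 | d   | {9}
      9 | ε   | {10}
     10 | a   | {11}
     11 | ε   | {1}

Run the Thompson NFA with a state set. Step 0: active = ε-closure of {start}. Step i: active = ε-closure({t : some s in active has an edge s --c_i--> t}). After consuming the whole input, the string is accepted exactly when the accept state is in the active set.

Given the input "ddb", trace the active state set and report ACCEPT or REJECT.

Answer: REJECT

Trace:
S₀ = ε-closure({0}) = {0,2,4,6,8}
'd' @ 1: {9,10}
'd' @ 2: {}  — no active states
rest 'b' ignored (set empty)
after full input: {}  (accept=1 not in)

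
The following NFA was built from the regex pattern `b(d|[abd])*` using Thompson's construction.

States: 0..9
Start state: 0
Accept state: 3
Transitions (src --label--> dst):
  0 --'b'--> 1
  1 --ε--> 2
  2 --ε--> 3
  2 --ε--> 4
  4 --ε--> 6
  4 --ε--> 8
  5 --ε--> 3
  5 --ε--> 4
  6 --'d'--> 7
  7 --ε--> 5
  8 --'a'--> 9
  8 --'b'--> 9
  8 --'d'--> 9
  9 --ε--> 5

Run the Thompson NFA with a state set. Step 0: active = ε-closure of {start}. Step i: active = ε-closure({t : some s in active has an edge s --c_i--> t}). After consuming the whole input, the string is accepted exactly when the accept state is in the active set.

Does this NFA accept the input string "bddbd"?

S₀ = ε-closure({0}) = {0}
'b' @ 1: {1,2,3,4,6,8}  [accepting]
'd' @ 2: {3,4,5,6,7,8,9}  [accepting]
'd' @ 3: {3,4,5,6,7,8,9}  [accepting]
'b' @ 4: {3,4,5,6,8,9}  [accepting]
'd' @ 5: {3,4,5,6,7,8,9}  [accepting]
final: {3,4,5,6,7,8,9}; accept 3 in set

Answer: ACCEPT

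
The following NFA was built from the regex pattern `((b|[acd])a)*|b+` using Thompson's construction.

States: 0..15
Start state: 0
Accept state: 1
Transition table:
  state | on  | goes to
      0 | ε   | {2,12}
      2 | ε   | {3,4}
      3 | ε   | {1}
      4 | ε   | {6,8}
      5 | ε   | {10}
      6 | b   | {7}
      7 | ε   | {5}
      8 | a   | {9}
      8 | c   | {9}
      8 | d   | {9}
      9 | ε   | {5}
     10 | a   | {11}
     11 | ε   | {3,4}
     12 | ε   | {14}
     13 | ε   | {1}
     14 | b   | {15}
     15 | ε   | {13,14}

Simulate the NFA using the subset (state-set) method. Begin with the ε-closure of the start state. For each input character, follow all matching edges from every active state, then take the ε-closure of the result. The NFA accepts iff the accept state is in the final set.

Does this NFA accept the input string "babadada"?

start: ε-closure({0}) = {0,1,2,3,4,6,8,12,14}
'b' @ 1: {1,5,7,10,13,14,15}  (accept∈set)
'a' @ 2: {1,3,4,6,8,11}  (accept∈set)
'b' @ 3: {5,7,10}
'a' @ 4: {1,3,4,6,8,11}  (accept∈set)
'd' @ 5: {5,9,10}
'a' @ 6: {1,3,4,6,8,11}  (accept∈set)
'd' @ 7: {5,9,10}
'a' @ 8: {1,3,4,6,8,11}  (accept∈set)
end set {1,3,4,6,8,11} — state 1 in

Answer: ACCEPT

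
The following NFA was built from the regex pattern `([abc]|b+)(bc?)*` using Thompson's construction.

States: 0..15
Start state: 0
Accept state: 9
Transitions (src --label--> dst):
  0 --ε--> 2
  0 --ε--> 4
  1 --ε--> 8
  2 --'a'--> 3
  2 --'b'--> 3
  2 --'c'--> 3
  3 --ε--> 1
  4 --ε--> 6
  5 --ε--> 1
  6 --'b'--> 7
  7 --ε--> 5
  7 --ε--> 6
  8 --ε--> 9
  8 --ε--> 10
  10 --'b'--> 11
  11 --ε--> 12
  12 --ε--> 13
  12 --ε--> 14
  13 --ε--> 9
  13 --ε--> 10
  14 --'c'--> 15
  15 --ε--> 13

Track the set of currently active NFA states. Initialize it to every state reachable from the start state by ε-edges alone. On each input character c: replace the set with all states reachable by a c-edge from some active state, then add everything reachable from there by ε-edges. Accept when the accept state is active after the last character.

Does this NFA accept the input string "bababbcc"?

Answer: REJECT

Steps:
start: ε-closure({0}) = {0,2,4,6}
'b' @ 1: {1,3,5,6,7,8,9,10}  ✓accept
'a' @ 2: {}  — no active states
rest 'babbcc' ignored (set empty)
after full input: {}  (accept=9 not in)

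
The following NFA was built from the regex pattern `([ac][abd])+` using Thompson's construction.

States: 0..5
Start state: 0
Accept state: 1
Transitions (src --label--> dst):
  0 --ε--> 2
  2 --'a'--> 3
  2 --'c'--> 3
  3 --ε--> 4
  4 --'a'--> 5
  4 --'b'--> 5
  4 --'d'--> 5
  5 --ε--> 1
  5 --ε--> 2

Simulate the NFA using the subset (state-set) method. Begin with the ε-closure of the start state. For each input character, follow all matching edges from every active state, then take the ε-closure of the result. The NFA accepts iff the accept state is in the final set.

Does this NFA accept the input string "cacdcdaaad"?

start: ε-closure({0}) = {0,2}
'c' @ 1: {3,4}
'a' @ 2: {1,2,5}  (accept∈set)
'c' @ 3: {3,4}
'd' @ 4: {1,2,5}  (accept∈set)
'c' @ 5: {3,4}
'd' @ 6: {1,2,5}  (accept∈set)
'a' @ 7: {3,4}
'a' @ 8: {1,2,5}  (accept∈set)
'a' @ 9: {3,4}
'd' @ 10: {1,2,5}  (accept∈set)
final: {1,2,5}; accept 1 in set

Answer: ACCEPT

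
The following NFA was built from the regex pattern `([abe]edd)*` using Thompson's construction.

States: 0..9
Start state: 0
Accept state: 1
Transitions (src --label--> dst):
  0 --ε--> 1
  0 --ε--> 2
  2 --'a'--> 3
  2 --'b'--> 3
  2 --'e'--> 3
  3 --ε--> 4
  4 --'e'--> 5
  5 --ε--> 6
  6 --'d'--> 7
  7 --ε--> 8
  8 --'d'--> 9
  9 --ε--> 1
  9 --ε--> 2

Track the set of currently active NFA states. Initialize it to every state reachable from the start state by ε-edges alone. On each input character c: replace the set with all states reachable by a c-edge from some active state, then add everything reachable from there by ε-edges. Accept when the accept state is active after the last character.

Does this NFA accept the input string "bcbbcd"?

Answer: REJECT

Steps:
initial (ε-close {0}): {0,1,2}
'b' @ 1: {3,4}
'c' @ 2: {}  — state set empty
rest 'bbcd' ignored (set empty)
final: {}; accept 1 not in set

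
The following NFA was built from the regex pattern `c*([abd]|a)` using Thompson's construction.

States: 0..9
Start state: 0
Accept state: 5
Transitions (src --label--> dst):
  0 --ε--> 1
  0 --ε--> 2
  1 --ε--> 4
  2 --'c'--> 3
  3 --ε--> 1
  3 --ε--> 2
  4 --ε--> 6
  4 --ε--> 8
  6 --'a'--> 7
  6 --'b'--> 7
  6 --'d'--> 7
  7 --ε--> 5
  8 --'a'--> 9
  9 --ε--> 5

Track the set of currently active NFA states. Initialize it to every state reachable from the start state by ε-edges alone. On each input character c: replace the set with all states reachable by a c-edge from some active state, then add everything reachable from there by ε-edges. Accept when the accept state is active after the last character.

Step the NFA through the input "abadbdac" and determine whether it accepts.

Answer: REJECT

Steps:
start: ε-closure({0}) = {0,1,2,4,6,8}
'a' @ 1: {5,7,9}  [accepting]
'b' @ 2: {}  — state set empty
rest 'adbdac' ignored (set empty)
end set {} — state 5 not in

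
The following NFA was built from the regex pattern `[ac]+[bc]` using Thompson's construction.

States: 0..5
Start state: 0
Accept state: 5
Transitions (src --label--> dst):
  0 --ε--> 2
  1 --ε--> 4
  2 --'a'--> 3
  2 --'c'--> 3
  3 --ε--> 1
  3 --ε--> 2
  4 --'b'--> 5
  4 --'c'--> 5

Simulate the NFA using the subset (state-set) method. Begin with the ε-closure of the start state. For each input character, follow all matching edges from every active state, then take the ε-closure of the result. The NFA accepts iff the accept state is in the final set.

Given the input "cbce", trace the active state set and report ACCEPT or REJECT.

Answer: REJECT

Derivation:
S₀ = ε-closure({0}) = {0,2}
'c' @ 1: {1,2,3,4}
'b' @ 2: {5}  [accepting]
'c' @ 3: {}  — state set empty
rest 'e' ignored (set empty)
end set {} — state 5 not in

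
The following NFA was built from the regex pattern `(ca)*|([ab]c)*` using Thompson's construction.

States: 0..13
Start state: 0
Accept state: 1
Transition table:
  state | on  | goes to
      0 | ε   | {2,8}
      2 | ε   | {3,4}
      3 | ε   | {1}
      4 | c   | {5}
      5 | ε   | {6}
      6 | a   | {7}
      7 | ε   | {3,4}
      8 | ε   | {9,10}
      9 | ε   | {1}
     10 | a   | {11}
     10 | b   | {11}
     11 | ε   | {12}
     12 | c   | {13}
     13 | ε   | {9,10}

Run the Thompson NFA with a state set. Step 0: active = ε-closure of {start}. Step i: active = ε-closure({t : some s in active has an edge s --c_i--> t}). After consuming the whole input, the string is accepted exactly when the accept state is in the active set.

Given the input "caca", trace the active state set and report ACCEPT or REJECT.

S₀ = ε-closure({0}) = {0,1,2,3,4,8,9,10}
'c' @ 1: {5,6}
'a' @ 2: {1,3,4,7}  ✓accept
'c' @ 3: {5,6}
'a' @ 4: {1,3,4,7}  ✓accept
final: {1,3,4,7}; accept 1 in set

Answer: ACCEPT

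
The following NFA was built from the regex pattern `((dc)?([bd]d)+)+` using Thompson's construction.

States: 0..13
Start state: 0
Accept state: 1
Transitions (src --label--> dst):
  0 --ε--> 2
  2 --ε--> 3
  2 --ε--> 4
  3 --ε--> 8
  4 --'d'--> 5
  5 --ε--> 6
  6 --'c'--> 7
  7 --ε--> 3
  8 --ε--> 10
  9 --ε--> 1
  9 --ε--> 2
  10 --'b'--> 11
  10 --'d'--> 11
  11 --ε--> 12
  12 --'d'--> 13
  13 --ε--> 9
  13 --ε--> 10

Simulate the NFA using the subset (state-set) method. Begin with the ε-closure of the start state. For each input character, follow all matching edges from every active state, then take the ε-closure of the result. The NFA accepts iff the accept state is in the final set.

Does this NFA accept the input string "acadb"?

S₀ = ε-closure({0}) = {0,2,3,4,8,10}
'a' @ 1: {}  — dead — no transitions
rest 'cadb' ignored (set empty)
final: {}; accept 1 not in set

Answer: REJECT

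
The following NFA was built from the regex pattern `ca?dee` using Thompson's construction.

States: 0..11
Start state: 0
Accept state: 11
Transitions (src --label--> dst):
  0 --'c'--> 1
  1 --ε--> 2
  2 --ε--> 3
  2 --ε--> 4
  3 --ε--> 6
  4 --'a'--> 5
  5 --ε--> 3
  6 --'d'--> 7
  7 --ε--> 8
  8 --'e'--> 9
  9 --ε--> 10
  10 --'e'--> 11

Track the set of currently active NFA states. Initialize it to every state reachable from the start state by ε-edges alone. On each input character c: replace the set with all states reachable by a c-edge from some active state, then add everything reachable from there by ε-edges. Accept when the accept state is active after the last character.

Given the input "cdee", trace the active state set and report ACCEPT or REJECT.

S₀ = ε-closure({0}) = {0}
'c' @ 1: {1,2,3,4,6}
'd' @ 2: {7,8}
'e' @ 3: {9,10}
'e' @ 4: {11}  ✓accept
after full input: {11}  (accept=11 in)

Answer: ACCEPT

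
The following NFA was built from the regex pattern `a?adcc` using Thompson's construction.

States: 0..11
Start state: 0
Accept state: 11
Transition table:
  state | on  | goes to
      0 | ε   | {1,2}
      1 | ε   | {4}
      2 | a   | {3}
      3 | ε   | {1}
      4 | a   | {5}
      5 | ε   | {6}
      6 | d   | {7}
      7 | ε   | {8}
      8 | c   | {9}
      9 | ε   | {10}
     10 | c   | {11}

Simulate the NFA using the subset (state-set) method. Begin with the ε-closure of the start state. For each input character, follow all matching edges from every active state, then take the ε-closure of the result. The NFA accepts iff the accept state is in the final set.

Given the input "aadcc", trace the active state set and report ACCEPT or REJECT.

start: ε-closure({0}) = {0,1,2,4}
'a' @ 1: {1,3,4,5,6}
'a' @ 2: {5,6}
'd' @ 3: {7,8}
'c' @ 4: {9,10}
'c' @ 5: {11}  ✓accept
after full input: {11}  (accept=11 in)

Answer: ACCEPT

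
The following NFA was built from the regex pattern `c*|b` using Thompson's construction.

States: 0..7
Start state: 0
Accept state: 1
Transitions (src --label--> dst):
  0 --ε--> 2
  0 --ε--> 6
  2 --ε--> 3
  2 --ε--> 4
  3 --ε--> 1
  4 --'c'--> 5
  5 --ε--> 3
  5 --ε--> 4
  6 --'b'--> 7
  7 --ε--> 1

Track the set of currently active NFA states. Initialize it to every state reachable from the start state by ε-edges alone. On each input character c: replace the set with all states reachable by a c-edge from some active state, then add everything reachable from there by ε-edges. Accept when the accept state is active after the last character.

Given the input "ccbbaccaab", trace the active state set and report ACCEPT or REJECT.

Answer: REJECT

Derivation:
initial (ε-close {0}): {0,1,2,3,4,6}
'c' @ 1: {1,3,4,5}  ✓accept
'c' @ 2: {1,3,4,5}  ✓accept
'b' @ 3: {}  — no active states
rest 'baccaab' ignored (set empty)
final: {}; accept 1 not in set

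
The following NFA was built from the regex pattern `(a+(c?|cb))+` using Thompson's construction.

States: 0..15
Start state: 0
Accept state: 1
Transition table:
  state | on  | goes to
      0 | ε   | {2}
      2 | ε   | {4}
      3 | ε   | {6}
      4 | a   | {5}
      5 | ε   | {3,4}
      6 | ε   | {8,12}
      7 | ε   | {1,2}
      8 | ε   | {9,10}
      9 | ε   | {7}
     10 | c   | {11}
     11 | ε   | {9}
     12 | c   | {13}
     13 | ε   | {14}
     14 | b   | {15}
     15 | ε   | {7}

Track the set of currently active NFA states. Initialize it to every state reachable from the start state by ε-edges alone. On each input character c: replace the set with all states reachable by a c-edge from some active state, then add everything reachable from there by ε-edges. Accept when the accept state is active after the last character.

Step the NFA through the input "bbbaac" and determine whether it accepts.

S₀ = ε-closure({0}) = {0,2,4}
'b' @ 1: {}  — no active states
rest 'bbaac' ignored (set empty)
end set {} — state 1 not in

Answer: REJECT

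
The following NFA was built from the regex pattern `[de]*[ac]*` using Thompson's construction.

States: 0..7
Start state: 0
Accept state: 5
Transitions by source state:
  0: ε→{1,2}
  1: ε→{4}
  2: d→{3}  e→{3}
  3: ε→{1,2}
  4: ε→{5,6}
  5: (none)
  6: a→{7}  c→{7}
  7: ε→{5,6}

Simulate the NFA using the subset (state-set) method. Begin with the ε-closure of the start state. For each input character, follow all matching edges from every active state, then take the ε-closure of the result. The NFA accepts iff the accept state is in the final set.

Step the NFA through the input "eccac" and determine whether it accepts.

start: ε-closure({0}) = {0,1,2,4,5,6}
'e' @ 1: {1,2,3,4,5,6}  ✓accept
'c' @ 2: {5,6,7}  ✓accept
'c' @ 3: {5,6,7}  ✓accept
'a' @ 4: {5,6,7}  ✓accept
'c' @ 5: {5,6,7}  ✓accept
end set {5,6,7} — state 5 in

Answer: ACCEPT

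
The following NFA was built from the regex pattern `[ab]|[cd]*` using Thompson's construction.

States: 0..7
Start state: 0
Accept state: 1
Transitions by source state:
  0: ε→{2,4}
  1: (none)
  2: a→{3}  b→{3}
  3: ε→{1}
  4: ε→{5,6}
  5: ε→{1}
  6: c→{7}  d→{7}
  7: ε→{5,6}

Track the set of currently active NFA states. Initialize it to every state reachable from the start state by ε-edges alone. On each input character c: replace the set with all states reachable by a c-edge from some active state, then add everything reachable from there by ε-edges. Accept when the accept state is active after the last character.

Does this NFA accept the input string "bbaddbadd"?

S₀ = ε-closure({0}) = {0,1,2,4,5,6}
'b' @ 1: {1,3}  (accept∈set)
'b' @ 2: {}  — no active states
rest 'addbadd' ignored (set empty)
end set {} — state 1 not in

Answer: REJECT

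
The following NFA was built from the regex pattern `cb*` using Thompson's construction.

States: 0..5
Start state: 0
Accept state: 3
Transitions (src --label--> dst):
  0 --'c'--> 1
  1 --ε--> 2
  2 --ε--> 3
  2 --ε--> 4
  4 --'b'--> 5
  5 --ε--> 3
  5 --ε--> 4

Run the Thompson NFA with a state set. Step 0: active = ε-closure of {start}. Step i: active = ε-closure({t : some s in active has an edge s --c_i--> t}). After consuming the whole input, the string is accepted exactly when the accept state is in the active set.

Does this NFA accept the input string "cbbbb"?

Answer: ACCEPT

Trace:
S₀ = ε-closure({0}) = {0}
'c' @ 1: {1,2,3,4}  (accept∈set)
'b' @ 2: {3,4,5}  (accept∈set)
'b' @ 3: {3,4,5}  (accept∈set)
'b' @ 4: {3,4,5}  (accept∈set)
'b' @ 5: {3,4,5}  (accept∈set)
final: {3,4,5}; accept 3 in set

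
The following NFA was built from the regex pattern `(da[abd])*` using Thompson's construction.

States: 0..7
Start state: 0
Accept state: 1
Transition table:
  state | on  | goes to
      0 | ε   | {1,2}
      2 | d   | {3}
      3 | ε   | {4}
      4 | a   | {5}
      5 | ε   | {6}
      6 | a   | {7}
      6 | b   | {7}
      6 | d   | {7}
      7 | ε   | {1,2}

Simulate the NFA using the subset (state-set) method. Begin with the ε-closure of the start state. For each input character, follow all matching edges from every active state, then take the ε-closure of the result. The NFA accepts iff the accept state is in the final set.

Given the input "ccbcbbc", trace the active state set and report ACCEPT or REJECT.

start: ε-closure({0}) = {0,1,2}
'c' @ 1: {}  — dead — no transitions
rest 'cbcbbc' ignored (set empty)
final: {}; accept 1 not in set

Answer: REJECT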